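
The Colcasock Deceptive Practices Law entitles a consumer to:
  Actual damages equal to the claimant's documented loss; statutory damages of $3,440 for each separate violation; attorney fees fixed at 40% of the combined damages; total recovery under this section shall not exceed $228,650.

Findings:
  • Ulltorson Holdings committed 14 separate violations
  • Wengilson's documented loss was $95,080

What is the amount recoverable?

$200,536

Statutory damages: 14 × $3,440 = $48,160
Combined damages: $95,080 + $48,160 = $143,240
Attorney fees: 40% of $143,240 = $57,296
Total before cap: $143,240 + $57,296 = $200,536
Cap at $228,650: $200,536 is within the cap, no reduction.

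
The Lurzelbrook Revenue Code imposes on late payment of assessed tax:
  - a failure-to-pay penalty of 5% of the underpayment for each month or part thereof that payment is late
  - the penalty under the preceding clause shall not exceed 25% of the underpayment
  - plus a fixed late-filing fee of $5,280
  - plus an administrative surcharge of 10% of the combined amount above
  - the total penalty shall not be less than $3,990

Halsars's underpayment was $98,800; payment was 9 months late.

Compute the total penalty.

$32,978

Accrued rate: 5% × 9 = 45%, capped at 25% → 25%
Failure-to-pay penalty: 25% of $98,800 = $24,700
Penalty before surcharge: $24,700 + $5,280 = $29,980
Administrative surcharge: 10% of $29,980 = $2,998
Total penalty: $29,980 + $2,998 = $32,978
Minimum $3,990: $32,978 meets the minimum, no increase.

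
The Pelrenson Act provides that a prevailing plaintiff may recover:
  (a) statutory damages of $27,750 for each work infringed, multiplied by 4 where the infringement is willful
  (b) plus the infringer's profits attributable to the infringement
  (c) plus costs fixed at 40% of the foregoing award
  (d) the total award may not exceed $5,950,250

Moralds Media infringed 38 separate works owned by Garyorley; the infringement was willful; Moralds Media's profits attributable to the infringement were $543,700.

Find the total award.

$5,950,250

Statutory damages: 38 × $27,750 = $1,054,500
Multiplied by 4: 4 × $1,054,500 = $4,218,000
Combined award: $4,218,000 + $543,700 = $4,761,700
Costs: 40% of $4,761,700 = $1,904,680
Award plus costs: $4,761,700 + $1,904,680 = $6,666,380
Cap at $5,950,250: $6,666,380 exceeds the cap → $5,950,250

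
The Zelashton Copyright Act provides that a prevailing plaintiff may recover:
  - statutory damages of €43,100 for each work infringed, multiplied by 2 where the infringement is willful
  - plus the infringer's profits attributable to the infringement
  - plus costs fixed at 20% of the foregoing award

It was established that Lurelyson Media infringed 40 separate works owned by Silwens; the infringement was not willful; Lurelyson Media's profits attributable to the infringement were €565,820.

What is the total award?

€2,747,784

Statutory damages: 40 × €43,100 = €1,724,000
Infringement not willful: no ×2 enhancement.
Combined award: €1,724,000 + €565,820 = €2,289,820
Costs: 20% of €2,289,820 = €457,964
Award plus costs: €2,289,820 + €457,964 = €2,747,784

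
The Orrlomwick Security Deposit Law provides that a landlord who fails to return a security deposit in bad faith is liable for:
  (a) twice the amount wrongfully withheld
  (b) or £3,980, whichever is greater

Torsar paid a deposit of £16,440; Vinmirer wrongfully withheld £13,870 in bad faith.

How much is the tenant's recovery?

£27,740

Doubled: 2 × £13,870 = £27,740
Minimum £3,980: £27,740 meets the minimum, no increase.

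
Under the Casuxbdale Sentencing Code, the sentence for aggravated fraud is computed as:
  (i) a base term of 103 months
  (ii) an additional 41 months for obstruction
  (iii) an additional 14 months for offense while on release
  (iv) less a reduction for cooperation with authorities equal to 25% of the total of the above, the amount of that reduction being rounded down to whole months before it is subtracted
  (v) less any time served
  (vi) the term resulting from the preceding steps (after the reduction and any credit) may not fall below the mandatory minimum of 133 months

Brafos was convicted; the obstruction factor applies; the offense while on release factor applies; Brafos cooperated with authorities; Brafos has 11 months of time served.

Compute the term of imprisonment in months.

Obstruction enhancement: +41 months
Offense while on release enhancement: +14 months
Adjusted term: 103 months + 41 months + 14 months = 158 months
Cooperation with authorities reduction: 25% of 158 months = 39 months (rounded down)
After reduction: 158 − 39 = 119 months
Less time served: 119 months − 11 months = 108 months
Minimum 133 months: 108 months is below the minimum → 133 months

133 months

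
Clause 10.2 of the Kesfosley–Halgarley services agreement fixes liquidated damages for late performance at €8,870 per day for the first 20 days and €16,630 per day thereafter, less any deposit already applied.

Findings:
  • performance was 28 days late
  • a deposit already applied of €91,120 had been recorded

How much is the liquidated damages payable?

First 20 days: 20 × €8,870 = €177,400
Remaining days: (28 − 20) × €16,630 = €133,040
Accrued per-day damages: €177,400 + €133,040 = €310,440
Less deposit already applied: €310,440 − €91,120 = €219,320

€219,320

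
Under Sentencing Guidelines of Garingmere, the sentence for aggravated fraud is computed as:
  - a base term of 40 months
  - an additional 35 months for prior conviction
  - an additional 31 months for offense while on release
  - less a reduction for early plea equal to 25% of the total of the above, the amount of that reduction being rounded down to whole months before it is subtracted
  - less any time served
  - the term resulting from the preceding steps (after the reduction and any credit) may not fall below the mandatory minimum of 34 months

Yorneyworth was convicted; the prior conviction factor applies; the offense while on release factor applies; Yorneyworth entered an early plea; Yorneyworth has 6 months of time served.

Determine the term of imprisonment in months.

Prior conviction enhancement: +35 months
Offense while on release enhancement: +31 months
Adjusted term: 40 months + 35 months + 31 months = 106 months
Early plea reduction: 25% of 106 months = 26 months (rounded down)
After reduction: 106 − 26 = 80 months
Less time served: 80 months − 6 months = 74 months
Minimum 34 months: 74 months meets the minimum, no increase.

74 months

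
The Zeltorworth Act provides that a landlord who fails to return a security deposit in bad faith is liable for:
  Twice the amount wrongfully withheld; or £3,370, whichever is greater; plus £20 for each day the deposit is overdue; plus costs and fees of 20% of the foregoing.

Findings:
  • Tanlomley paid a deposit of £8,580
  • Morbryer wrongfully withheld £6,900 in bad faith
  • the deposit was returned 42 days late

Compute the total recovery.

Doubled: 2 × £6,900 = £13,800
Minimum £3,370: £13,800 meets the minimum, no increase.
Late-return penalty: 42 × £20 = £840
Damages plus late penalty: £13,800 + £840 = £14,640
Costs and fees: 20% of £14,640 = £2,928
Total recovery: £14,640 + £2,928 = £17,568

£17,568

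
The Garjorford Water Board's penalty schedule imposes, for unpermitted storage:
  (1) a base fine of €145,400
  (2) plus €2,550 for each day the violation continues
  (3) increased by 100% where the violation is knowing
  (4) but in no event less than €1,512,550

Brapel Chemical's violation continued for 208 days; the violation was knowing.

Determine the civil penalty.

€1,512,550

Per-day component: 208 × €2,550 = €530,400
Base plus per-day: €145,400 + €530,400 = €675,800
Enhancement: 100% of €675,800 = €675,800
Enhanced fine: €675,800 + €675,800 = €1,351,600
Minimum €1,512,550: €1,351,600 is below the minimum → €1,512,550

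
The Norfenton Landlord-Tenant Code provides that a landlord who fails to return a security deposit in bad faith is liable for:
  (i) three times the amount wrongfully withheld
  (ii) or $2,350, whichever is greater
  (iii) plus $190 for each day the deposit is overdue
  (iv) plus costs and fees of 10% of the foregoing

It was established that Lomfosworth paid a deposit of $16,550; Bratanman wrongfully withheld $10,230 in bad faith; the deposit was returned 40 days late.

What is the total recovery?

$42,119

Trebled: 3 × $10,230 = $30,690
Minimum $2,350: $30,690 meets the minimum, no increase.
Late-return penalty: 40 × $190 = $7,600
Damages plus late penalty: $30,690 + $7,600 = $38,290
Costs and fees: 10% of $38,290 = $3,829
Total recovery: $38,290 + $3,829 = $42,119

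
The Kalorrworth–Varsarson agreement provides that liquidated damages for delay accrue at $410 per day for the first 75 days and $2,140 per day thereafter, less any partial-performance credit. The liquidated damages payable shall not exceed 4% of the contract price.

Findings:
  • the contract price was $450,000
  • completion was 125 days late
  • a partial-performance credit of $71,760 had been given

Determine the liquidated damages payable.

Liquidated damages: $18,000

First 75 days: 75 × $410 = $30,750
Remaining days: (125 − 75) × $2,140 = $107,000
Accrued per-day damages: $30,750 + $107,000 = $137,750
Less partial-performance credit: $137,750 − $71,760 = $65,990
Cap: 4% of $450,000 = $18,000
Cap at $18,000: $65,990 exceeds the cap → $18,000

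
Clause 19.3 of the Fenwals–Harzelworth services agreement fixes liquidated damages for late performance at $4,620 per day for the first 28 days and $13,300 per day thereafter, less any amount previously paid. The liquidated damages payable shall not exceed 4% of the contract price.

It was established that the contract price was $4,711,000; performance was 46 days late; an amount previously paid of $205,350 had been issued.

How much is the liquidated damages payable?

$163,410

First 28 days: 28 × $4,620 = $129,360
Remaining days: (46 − 28) × $13,300 = $239,400
Accrued per-day damages: $129,360 + $239,400 = $368,760
Less amount previously paid: $368,760 − $205,350 = $163,410
Cap: 4% of $4,711,000 = $188,440
Cap at $188,440: $163,410 is within the cap, no reduction.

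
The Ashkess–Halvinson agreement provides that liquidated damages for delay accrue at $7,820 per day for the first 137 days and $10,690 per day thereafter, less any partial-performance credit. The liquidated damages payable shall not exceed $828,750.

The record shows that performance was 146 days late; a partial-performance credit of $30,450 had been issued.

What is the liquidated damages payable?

$828,750

First 137 days: 137 × $7,820 = $1,071,340
Remaining days: (146 − 137) × $10,690 = $96,210
Accrued per-day damages: $1,071,340 + $96,210 = $1,167,550
Less partial-performance credit: $1,167,550 − $30,450 = $1,137,100
Cap at $828,750: $1,137,100 exceeds the cap → $828,750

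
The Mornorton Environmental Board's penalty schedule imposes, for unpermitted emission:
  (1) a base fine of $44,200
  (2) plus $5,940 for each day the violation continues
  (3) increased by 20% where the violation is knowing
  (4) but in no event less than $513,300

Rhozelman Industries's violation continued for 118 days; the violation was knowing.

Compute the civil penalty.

Civil penalty: $894,144

Per-day component: 118 × $5,940 = $700,920
Base plus per-day: $44,200 + $700,920 = $745,120
Enhancement: 20% of $745,120 = $149,024
Enhanced fine: $745,120 + $149,024 = $894,144
Minimum $513,300: $894,144 meets the minimum, no increase.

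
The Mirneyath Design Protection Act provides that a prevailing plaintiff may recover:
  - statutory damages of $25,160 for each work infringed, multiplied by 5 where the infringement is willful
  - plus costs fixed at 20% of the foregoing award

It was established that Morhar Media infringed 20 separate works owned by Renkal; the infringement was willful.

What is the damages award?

Award: $3,019,200

Statutory damages: 20 × $25,160 = $503,200
Multiplied by 5: 5 × $503,200 = $2,516,000
Costs: 20% of $2,516,000 = $503,200
Award plus costs: $2,516,000 + $503,200 = $3,019,200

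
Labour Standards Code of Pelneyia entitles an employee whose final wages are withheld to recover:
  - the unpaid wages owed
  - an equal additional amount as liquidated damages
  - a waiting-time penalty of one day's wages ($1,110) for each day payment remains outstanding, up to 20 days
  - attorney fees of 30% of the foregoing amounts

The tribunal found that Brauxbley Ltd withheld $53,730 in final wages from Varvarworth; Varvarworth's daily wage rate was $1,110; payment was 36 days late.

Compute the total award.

$168,558

Liquidated damages (equal amount): $53,730
Penalty days: min(36, 20) = 20
Waiting-time penalty: 20 × $1,110 = $22,200
Subtotal: $53,730 + $53,730 + $22,200 = $129,660
Attorney fees: 30% of $129,660 = $38,898
Total award: $129,660 + $38,898 = $168,558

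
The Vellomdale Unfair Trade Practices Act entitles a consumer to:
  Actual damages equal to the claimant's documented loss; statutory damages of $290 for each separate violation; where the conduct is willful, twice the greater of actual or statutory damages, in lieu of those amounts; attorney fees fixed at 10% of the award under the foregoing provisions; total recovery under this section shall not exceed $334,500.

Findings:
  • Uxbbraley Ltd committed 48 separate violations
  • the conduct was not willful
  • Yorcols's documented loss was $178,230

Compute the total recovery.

$211,365

Statutory damages: 48 × $290 = $13,920
Conduct not willful: the in-lieu enhancement does not apply.
Actual plus statutory damages: $178,230 + $13,920 = $192,150
Attorney fees: 10% of $192,150 = $19,215
Total before cap: $192,150 + $19,215 = $211,365
Cap at $334,500: $211,365 is within the cap, no reduction.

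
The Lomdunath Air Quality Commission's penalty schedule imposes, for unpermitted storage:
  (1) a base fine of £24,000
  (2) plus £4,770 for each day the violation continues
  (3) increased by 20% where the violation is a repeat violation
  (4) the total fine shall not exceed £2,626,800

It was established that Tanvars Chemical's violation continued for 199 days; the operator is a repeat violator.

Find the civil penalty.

Civil penalty: £1,167,876

Per-day component: 199 × £4,770 = £949,230
Base plus per-day: £24,000 + £949,230 = £973,230
Enhancement: 20% of £973,230 = £194,646
Enhanced fine: £973,230 + £194,646 = £1,167,876
Cap at £2,626,800: £1,167,876 is within the cap, no reduction.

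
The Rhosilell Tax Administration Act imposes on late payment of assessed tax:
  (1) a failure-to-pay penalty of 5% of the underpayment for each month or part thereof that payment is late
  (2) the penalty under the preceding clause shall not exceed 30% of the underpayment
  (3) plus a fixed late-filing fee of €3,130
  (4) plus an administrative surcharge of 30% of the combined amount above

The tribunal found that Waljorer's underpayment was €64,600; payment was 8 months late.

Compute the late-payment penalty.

€29,263

Accrued rate: 5% × 8 = 40%, capped at 30% → 30%
Failure-to-pay penalty: 30% of €64,600 = €19,380
Penalty before surcharge: €19,380 + €3,130 = €22,510
Administrative surcharge: 30% of €22,510 = €6,753
Total penalty: €22,510 + €6,753 = €29,263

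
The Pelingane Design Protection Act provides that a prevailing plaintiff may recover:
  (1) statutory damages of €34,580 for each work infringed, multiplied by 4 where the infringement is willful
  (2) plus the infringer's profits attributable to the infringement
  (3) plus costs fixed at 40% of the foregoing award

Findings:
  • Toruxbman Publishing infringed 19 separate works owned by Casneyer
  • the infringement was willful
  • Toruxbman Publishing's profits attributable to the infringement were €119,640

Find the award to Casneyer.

Statutory damages: 19 × €34,580 = €657,020
Multiplied by 4: 4 × €657,020 = €2,628,080
Combined award: €2,628,080 + €119,640 = €2,747,720
Costs: 40% of €2,747,720 = €1,099,088
Award plus costs: €2,747,720 + €1,099,088 = €3,846,808

Award: €3,846,808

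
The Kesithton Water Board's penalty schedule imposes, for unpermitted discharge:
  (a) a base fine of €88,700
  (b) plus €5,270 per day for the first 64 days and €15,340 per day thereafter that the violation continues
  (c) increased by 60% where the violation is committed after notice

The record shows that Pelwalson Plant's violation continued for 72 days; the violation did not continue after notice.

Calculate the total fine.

First 64 days: 64 × €5,270 = €337,280
Remaining days: (72 − 64) × €15,340 = €122,720
Per-day component: €337,280 + €122,720 = €460,000
Base plus per-day: €88,700 + €460,000 = €548,700
The violation did not continue after notice: no 60% increase.

€548,700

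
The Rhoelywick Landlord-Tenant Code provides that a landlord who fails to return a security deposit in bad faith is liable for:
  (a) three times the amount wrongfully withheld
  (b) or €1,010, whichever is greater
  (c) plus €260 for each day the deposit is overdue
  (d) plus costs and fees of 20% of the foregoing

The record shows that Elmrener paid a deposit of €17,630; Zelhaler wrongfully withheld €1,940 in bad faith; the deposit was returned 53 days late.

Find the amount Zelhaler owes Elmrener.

€23,520

Trebled: 3 × €1,940 = €5,820
Minimum €1,010: €5,820 meets the minimum, no increase.
Late-return penalty: 53 × €260 = €13,780
Damages plus late penalty: €5,820 + €13,780 = €19,600
Costs and fees: 20% of €19,600 = €3,920
Total recovery: €19,600 + €3,920 = €23,520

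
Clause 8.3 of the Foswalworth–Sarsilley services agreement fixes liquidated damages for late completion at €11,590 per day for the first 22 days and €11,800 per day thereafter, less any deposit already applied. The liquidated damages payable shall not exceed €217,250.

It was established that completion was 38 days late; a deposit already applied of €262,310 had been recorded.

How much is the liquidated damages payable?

First 22 days: 22 × €11,590 = €254,980
Remaining days: (38 − 22) × €11,800 = €188,800
Accrued per-day damages: €254,980 + €188,800 = €443,780
Less deposit already applied: €443,780 − €262,310 = €181,470
Cap at €217,250: €181,470 is within the cap, no reduction.

€181,470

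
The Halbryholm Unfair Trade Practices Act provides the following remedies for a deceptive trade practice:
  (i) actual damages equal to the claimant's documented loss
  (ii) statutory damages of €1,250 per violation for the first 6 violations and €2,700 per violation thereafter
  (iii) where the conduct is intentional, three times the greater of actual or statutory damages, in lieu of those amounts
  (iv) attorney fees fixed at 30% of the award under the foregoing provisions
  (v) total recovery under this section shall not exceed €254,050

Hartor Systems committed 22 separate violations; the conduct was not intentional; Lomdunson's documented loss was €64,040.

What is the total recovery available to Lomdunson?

First 6 violations: 6 × €1,250 = €7,500
Remaining violations: (22 − 6) × €2,700 = €43,200
Statutory damages: €7,500 + €43,200 = €50,700
Conduct not intentional: the in-lieu enhancement does not apply.
Actual plus statutory damages: €64,040 + €50,700 = €114,740
Attorney fees: 30% of €114,740 = €34,422
Total before cap: €114,740 + €34,422 = €149,162
Cap at €254,050: €149,162 is within the cap, no reduction.

€149,162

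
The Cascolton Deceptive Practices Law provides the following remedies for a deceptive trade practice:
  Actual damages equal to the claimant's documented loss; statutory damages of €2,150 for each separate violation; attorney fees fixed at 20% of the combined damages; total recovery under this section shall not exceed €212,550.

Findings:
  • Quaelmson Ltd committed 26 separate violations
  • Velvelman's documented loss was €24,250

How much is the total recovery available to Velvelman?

€96,180

Statutory damages: 26 × €2,150 = €55,900
Combined damages: €24,250 + €55,900 = €80,150
Attorney fees: 20% of €80,150 = €16,030
Total before cap: €80,150 + €16,030 = €96,180
Cap at €212,550: €96,180 is within the cap, no reduction.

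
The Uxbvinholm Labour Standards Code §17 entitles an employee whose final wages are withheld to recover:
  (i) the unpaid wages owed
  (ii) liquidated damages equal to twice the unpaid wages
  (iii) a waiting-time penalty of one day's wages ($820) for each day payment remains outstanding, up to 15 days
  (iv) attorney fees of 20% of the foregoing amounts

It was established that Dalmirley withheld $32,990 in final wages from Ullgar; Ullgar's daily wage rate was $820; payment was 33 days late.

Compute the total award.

Doubled: 2 × $32,990 = $65,980
Penalty days: min(33, 15) = 15
Waiting-time penalty: 15 × $820 = $12,300
Subtotal: $32,990 + $65,980 + $12,300 = $111,270
Attorney fees: 20% of $111,270 = $22,254
Total award: $111,270 + $22,254 = $133,524

Total award: $133,524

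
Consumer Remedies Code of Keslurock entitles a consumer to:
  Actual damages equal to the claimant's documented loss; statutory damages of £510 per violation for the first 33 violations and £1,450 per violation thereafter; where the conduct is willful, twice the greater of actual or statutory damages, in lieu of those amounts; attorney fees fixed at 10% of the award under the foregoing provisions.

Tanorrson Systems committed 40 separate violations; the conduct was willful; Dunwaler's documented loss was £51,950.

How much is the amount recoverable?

First 33 violations: 33 × £510 = £16,830
Remaining violations: (40 − 33) × £1,450 = £10,150
Statutory damages: £16,830 + £10,150 = £26,980
Greater of actual damages (£51,950) or statutory damages (£26,980): £51,950
Doubled: 2 × £51,950 = £103,900
Attorney fees: 10% of £103,900 = £10,390
Total recovery: £103,900 + £10,390 = £114,290

£114,290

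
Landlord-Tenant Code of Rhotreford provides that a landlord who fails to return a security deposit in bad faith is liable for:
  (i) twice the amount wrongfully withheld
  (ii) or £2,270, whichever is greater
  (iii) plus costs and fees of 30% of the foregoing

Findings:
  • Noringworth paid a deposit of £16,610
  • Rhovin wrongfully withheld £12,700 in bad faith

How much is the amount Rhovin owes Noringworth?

Doubled: 2 × £12,700 = £25,400
Minimum £2,270: £25,400 meets the minimum, no increase.
Costs and fees: 30% of £25,400 = £7,620
Total recovery: £25,400 + £7,620 = £33,020

£33,020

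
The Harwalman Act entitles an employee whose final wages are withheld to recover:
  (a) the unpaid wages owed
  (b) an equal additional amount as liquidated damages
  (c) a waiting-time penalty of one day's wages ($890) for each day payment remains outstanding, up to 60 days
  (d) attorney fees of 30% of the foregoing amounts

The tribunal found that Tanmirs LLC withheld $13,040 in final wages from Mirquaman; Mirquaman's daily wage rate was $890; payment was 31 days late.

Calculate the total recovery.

Liquidated damages (equal amount): $13,040
Penalty days: min(31, 60) = 31
Waiting-time penalty: 31 × $890 = $27,590
Subtotal: $13,040 + $13,040 + $27,590 = $53,670
Attorney fees: 30% of $53,670 = $16,101
Total award: $53,670 + $16,101 = $69,771

$69,771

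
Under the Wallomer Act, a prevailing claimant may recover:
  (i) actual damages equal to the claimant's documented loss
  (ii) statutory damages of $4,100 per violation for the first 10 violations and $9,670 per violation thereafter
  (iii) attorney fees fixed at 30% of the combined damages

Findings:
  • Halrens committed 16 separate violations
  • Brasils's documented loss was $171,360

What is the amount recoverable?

$351,494

First 10 violations: 10 × $4,100 = $41,000
Remaining violations: (16 − 10) × $9,670 = $58,020
Statutory damages: $41,000 + $58,020 = $99,020
Combined damages: $171,360 + $99,020 = $270,380
Attorney fees: 30% of $270,380 = $81,114
Total recovery: $270,380 + $81,114 = $351,494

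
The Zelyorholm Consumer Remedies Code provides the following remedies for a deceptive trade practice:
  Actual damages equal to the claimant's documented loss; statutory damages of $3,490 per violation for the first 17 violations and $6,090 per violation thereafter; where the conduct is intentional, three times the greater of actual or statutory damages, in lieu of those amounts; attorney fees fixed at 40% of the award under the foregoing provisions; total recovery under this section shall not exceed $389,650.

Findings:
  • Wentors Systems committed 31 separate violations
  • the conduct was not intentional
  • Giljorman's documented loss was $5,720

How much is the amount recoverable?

$210,434

First 17 violations: 17 × $3,490 = $59,330
Remaining violations: (31 − 17) × $6,090 = $85,260
Statutory damages: $59,330 + $85,260 = $144,590
Conduct not intentional: the in-lieu enhancement does not apply.
Actual plus statutory damages: $5,720 + $144,590 = $150,310
Attorney fees: 40% of $150,310 = $60,124
Total before cap: $150,310 + $60,124 = $210,434
Cap at $389,650: $210,434 is within the cap, no reduction.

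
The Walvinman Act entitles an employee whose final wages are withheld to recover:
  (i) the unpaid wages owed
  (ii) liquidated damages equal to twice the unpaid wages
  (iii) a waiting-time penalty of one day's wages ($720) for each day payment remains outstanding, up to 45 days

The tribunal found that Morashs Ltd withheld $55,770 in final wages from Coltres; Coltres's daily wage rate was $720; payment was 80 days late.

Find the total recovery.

$199,710

Doubled: 2 × $55,770 = $111,540
Penalty days: min(80, 45) = 45
Waiting-time penalty: 45 × $720 = $32,400
Total award: $55,770 + $111,540 + $32,400 = $199,710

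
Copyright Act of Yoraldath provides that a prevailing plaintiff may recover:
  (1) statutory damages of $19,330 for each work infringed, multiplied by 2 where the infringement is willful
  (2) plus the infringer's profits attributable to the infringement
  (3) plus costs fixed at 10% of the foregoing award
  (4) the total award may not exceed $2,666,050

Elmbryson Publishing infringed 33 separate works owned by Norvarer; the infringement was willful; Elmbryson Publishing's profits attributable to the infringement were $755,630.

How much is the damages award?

$2,234,551

Statutory damages: 33 × $19,330 = $637,890
Doubled: 2 × $637,890 = $1,275,780
Combined award: $1,275,780 + $755,630 = $2,031,410
Costs: 10% of $2,031,410 = $203,141
Award plus costs: $2,031,410 + $203,141 = $2,234,551
Cap at $2,666,050: $2,234,551 is within the cap, no reduction.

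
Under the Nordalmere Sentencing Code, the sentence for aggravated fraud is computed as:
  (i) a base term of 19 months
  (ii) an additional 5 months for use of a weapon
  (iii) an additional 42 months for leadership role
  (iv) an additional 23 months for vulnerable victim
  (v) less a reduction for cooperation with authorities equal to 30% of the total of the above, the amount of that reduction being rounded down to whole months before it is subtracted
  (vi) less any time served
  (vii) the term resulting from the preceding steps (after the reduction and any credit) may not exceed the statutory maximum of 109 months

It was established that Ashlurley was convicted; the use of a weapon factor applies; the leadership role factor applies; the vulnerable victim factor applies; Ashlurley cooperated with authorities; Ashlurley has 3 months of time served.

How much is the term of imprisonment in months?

Sentence: 60 months

Use of a weapon enhancement: +5 months
Leadership role enhancement: +42 months
Vulnerable victim enhancement: +23 months
Adjusted term: 19 months + 5 months + 42 months + 23 months = 89 months
Cooperation with authorities reduction: 30% of 89 months = 26 months (rounded down)
After reduction: 89 − 26 = 63 months
Less time served: 63 months − 3 months = 60 months
Cap at 109 months: 60 months is within the cap, no reduction.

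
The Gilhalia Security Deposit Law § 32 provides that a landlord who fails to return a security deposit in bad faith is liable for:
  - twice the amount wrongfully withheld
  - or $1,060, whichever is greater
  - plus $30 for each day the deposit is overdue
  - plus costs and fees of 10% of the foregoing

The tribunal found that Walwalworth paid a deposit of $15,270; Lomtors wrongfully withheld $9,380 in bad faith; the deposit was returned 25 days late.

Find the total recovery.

Doubled: 2 × $9,380 = $18,760
Minimum $1,060: $18,760 meets the minimum, no increase.
Late-return penalty: 25 × $30 = $750
Damages plus late penalty: $18,760 + $750 = $19,510
Costs and fees: 10% of $19,510 = $1,951
Total recovery: $19,510 + $1,951 = $21,461

$21,461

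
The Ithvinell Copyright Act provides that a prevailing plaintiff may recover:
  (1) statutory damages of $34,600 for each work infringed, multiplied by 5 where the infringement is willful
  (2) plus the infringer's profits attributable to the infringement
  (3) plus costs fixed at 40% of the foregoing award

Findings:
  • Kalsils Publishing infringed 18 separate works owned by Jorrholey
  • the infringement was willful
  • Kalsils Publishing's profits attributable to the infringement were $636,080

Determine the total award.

Statutory damages: 18 × $34,600 = $622,800
Multiplied by 5: 5 × $622,800 = $3,114,000
Combined award: $3,114,000 + $636,080 = $3,750,080
Costs: 40% of $3,750,080 = $1,500,032
Award plus costs: $3,750,080 + $1,500,032 = $5,250,112

$5,250,112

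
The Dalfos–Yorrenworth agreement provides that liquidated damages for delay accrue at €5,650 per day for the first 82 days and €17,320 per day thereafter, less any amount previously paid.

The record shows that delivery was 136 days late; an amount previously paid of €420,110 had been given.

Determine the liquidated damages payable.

€978,470

First 82 days: 82 × €5,650 = €463,300
Remaining days: (136 − 82) × €17,320 = €935,280
Accrued per-day damages: €463,300 + €935,280 = €1,398,580
Less amount previously paid: €1,398,580 − €420,110 = €978,470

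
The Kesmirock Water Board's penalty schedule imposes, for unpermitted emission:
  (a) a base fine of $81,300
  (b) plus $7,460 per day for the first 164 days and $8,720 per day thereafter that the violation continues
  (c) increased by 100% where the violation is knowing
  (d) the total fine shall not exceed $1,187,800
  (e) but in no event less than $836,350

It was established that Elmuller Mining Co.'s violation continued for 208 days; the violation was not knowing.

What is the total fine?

$1,187,800

First 164 days: 164 × $7,460 = $1,223,440
Remaining days: (208 − 164) × $8,720 = $383,680
Per-day component: $1,223,440 + $383,680 = $1,607,120
Base plus per-day: $81,300 + $1,607,120 = $1,688,420
The violation was not knowing: no 100% increase.
Cap at $1,187,800: $1,688,420 exceeds the cap → $1,187,800
Minimum $836,350: $1,187,800 meets the minimum, no increase.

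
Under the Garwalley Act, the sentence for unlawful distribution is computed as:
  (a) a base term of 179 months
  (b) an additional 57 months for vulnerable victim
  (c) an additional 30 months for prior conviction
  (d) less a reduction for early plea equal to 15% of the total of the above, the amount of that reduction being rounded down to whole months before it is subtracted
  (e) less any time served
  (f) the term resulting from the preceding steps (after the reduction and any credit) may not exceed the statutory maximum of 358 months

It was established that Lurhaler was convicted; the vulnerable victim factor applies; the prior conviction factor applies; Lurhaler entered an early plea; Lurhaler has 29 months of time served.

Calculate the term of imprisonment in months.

Vulnerable victim enhancement: +57 months
Prior conviction enhancement: +30 months
Adjusted term: 179 months + 57 months + 30 months = 266 months
Early plea reduction: 15% of 266 months = 39 months (rounded down)
After reduction: 266 − 39 = 227 months
Less time served: 227 months − 29 months = 198 months
Cap at 358 months: 198 months is within the cap, no reduction.

Sentence: 198 months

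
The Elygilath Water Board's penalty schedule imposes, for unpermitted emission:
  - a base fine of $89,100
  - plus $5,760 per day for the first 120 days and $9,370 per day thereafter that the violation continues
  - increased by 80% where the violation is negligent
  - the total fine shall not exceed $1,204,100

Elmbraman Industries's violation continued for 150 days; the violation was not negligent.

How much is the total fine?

First 120 days: 120 × $5,760 = $691,200
Remaining days: (150 − 120) × $9,370 = $281,100
Per-day component: $691,200 + $281,100 = $972,300
Base plus per-day: $89,100 + $972,300 = $1,061,400
The violation was not negligent: no 80% increase.
Cap at $1,204,100: $1,061,400 is within the cap, no reduction.

$1,061,400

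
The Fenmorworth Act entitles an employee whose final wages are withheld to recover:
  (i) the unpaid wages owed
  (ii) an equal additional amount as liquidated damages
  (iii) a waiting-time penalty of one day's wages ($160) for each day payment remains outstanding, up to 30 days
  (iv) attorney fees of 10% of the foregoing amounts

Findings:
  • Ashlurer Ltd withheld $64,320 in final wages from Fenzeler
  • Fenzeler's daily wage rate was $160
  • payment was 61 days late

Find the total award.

Liquidated damages (equal amount): $64,320
Penalty days: min(61, 30) = 30
Waiting-time penalty: 30 × $160 = $4,800
Subtotal: $64,320 + $64,320 + $4,800 = $133,440
Attorney fees: 10% of $133,440 = $13,344
Total award: $133,440 + $13,344 = $146,784

Total award: $146,784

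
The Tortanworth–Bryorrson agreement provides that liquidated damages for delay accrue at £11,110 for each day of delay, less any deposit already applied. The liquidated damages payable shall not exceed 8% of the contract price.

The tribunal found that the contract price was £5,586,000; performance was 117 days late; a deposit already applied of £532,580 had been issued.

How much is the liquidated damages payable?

Per-day damages: 117 × £11,110 = £1,299,870
Less deposit already applied: £1,299,870 − £532,580 = £767,290
Cap: 8% of £5,586,000 = £446,880
Cap at £446,880: £767,290 exceeds the cap → £446,880

£446,880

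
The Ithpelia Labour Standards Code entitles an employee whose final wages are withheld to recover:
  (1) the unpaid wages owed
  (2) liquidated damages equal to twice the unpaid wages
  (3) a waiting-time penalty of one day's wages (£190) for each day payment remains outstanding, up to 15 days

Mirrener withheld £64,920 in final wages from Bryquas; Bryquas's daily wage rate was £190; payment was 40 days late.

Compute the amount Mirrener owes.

£197,610

Doubled: 2 × £64,920 = £129,840
Penalty days: min(40, 15) = 15
Waiting-time penalty: 15 × £190 = £2,850
Total award: £64,920 + £129,840 + £2,850 = £197,610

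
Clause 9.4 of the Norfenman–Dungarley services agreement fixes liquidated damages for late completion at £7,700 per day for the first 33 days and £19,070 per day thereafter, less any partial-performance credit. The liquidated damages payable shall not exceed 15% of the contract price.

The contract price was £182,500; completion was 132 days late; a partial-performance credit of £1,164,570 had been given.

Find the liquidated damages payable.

£27,375

First 33 days: 33 × £7,700 = £254,100
Remaining days: (132 − 33) × £19,070 = £1,887,930
Accrued per-day damages: £254,100 + £1,887,930 = £2,142,030
Less partial-performance credit: £2,142,030 − £1,164,570 = £977,460
Cap: 15% of £182,500 = £27,375
Cap at £27,375: £977,460 exceeds the cap → £27,375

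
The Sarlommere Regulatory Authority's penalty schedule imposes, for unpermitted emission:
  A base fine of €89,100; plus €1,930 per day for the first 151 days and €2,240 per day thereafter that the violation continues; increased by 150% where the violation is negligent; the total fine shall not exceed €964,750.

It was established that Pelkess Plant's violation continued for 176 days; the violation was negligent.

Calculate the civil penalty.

Civil penalty: €964,750

First 151 days: 151 × €1,930 = €291,430
Remaining days: (176 − 151) × €2,240 = €56,000
Per-day component: €291,430 + €56,000 = €347,430
Base plus per-day: €89,100 + €347,430 = €436,530
Enhancement: 150% of €436,530 = €654,795
Enhanced fine: €436,530 + €654,795 = €1,091,325
Cap at €964,750: €1,091,325 exceeds the cap → €964,750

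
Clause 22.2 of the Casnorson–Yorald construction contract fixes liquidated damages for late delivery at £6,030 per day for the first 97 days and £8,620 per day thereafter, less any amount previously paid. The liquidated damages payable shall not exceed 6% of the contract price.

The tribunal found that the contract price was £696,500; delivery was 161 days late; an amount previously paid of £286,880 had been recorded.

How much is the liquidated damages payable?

First 97 days: 97 × £6,030 = £584,910
Remaining days: (161 − 97) × £8,620 = £551,680
Accrued per-day damages: £584,910 + £551,680 = £1,136,590
Less amount previously paid: £1,136,590 − £286,880 = £849,710
Cap: 6% of £696,500 = £41,790
Cap at £41,790: £849,710 exceeds the cap → £41,790

£41,790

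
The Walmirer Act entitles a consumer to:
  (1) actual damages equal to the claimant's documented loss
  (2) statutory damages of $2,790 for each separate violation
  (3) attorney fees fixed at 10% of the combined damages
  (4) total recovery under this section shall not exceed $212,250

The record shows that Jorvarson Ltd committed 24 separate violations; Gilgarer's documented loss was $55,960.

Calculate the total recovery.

$135,212

Statutory damages: 24 × $2,790 = $66,960
Combined damages: $55,960 + $66,960 = $122,920
Attorney fees: 10% of $122,920 = $12,292
Total before cap: $122,920 + $12,292 = $135,212
Cap at $212,250: $135,212 is within the cap, no reduction.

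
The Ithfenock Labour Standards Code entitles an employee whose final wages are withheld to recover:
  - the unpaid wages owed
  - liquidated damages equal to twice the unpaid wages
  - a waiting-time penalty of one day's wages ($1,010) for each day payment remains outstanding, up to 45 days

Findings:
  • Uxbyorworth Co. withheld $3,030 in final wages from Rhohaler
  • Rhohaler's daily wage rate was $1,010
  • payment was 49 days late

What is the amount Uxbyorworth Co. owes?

Doubled: 2 × $3,030 = $6,060
Penalty days: min(49, 45) = 45
Waiting-time penalty: 45 × $1,010 = $45,450
Total award: $3,030 + $6,060 + $45,450 = $54,540

$54,540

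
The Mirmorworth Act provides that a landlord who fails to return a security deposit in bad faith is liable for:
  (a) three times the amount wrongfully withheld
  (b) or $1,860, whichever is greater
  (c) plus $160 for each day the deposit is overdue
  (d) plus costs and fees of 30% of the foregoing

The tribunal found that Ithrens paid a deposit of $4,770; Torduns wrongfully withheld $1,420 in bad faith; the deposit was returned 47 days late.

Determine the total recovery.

Trebled: 3 × $1,420 = $4,260
Minimum $1,860: $4,260 meets the minimum, no increase.
Late-return penalty: 47 × $160 = $7,520
Damages plus late penalty: $4,260 + $7,520 = $11,780
Costs and fees: 30% of $11,780 = $3,534
Total recovery: $11,780 + $3,534 = $15,314

$15,314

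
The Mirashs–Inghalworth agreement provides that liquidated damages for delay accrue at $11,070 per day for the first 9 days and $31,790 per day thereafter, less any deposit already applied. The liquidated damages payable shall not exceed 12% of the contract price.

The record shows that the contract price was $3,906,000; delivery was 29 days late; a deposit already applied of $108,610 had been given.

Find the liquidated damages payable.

First 9 days: 9 × $11,070 = $99,630
Remaining days: (29 − 9) × $31,790 = $635,800
Accrued per-day damages: $99,630 + $635,800 = $735,430
Less deposit already applied: $735,430 − $108,610 = $626,820
Cap: 12% of $3,906,000 = $468,720
Cap at $468,720: $626,820 exceeds the cap → $468,720

$468,720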